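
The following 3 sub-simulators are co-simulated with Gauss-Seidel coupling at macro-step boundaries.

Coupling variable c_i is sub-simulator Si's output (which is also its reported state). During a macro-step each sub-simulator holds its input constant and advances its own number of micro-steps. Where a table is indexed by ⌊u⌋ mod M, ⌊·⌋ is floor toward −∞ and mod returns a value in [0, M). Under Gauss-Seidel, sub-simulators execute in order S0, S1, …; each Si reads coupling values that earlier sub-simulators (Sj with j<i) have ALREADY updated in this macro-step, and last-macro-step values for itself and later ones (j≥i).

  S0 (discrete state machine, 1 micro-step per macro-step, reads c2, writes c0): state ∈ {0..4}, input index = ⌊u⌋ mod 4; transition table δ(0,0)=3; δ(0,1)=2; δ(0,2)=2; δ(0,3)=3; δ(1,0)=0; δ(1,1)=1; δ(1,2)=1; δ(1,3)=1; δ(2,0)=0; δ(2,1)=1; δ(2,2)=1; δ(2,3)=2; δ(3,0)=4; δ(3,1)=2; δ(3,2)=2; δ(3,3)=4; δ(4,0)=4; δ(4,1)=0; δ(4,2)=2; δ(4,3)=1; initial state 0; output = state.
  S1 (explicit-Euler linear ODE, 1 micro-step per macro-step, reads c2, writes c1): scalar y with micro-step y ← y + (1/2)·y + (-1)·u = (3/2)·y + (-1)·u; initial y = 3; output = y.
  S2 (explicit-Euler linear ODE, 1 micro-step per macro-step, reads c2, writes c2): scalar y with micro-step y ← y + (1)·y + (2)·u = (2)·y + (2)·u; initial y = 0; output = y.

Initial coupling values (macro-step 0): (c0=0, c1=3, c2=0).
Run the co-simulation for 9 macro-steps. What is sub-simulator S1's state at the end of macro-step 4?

macro 1: S0 reads c2=0 → after 1×micro: 3; S1 reads c2=0 → after 1×micro: 9/2; S2 reads c2=0 → after 1×micro: 0 ⇒ (c0=3, c1=9/2, c2=0)
macro 2: S0 reads c2=0 → after 1×micro: 4; S1 reads c2=0 → after 1×micro: 27/4; S2 reads c2=0 → after 1×micro: 0 ⇒ (c0=4, c1=27/4, c2=0)
macro 3: S0 reads c2=0 → after 1×micro: 4; S1 reads c2=0 → after 1×micro: 81/8; S2 reads c2=0 → after 1×micro: 0 ⇒ (c0=4, c1=81/8, c2=0)
macro 4: S0 reads c2=0 → after 1×micro: 4; S1 reads c2=0 → after 1×micro: 243/16; S2 reads c2=0 → after 1×micro: 0 ⇒ (c0=4, c1=243/16, c2=0)
macro 5: S0 reads c2=0 → after 1×micro: 4; S1 reads c2=0 → after 1×micro: 729/32; S2 reads c2=0 → after 1×micro: 0 ⇒ (c0=4, c1=729/32, c2=0)
macro 6: S0 reads c2=0 → after 1×micro: 4; S1 reads c2=0 → after 1×micro: 2187/64; S2 reads c2=0 → after 1×micro: 0 ⇒ (c0=4, c1=2187/64, c2=0)
macro 7: S0 reads c2=0 → after 1×micro: 4; S1 reads c2=0 → after 1×micro: 6561/128; S2 reads c2=0 → after 1×micro: 0 ⇒ (c0=4, c1=6561/128, c2=0)
macro 8: S0 reads c2=0 → after 1×micro: 4; S1 reads c2=0 → after 1×micro: 19683/256; S2 reads c2=0 → after 1×micro: 0 ⇒ (c0=4, c1=19683/256, c2=0)
macro 9: S0 reads c2=0 → after 1×micro: 4; S1 reads c2=0 → after 1×micro: 59049/512; S2 reads c2=0 → after 1×micro: 0 ⇒ (c0=4, c1=59049/512, c2=0)

S1 state at macro-step 4 = 243/16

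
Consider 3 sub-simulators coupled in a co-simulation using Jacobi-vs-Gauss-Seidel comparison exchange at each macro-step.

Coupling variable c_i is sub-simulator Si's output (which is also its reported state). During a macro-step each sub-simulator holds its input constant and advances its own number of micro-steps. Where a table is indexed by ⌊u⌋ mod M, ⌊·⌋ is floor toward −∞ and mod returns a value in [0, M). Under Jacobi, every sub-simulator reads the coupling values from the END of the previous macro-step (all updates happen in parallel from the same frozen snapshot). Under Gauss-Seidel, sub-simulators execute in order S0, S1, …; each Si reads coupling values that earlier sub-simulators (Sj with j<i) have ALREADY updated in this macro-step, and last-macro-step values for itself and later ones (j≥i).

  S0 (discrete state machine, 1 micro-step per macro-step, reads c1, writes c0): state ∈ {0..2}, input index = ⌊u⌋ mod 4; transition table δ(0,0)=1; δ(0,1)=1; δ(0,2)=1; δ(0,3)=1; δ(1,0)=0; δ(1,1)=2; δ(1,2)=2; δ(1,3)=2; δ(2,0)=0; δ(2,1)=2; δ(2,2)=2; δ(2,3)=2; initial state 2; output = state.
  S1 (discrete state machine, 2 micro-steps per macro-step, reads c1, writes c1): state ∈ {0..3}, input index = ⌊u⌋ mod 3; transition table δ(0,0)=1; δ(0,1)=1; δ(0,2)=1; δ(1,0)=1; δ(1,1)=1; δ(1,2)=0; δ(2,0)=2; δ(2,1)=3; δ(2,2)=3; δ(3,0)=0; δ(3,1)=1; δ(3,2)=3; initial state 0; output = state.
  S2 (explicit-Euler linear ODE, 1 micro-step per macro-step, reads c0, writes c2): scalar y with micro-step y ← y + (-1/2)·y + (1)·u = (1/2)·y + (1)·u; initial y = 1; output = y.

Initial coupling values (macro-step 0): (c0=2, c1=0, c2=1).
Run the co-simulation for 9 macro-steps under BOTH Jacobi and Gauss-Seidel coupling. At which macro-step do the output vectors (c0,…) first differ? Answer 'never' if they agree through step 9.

[Jacobi] macro 1: S0 reads c1=0 → after 1×micro: 0; S1 reads c1=0 → after 2×micro: 1; S2 reads c0=2 → after 1×micro: 5/2 ⇒ (c0=0, c1=1, c2=5/2)
[Jacobi] macro 2: S0 reads c1=1 → after 1×micro: 1; S1 reads c1=1 → after 2×micro: 1; S2 reads c0=0 → after 1×micro: 5/4 ⇒ (c0=1, c1=1, c2=5/4)
[Jacobi] macro 3: S0 reads c1=1 → after 1×micro: 2; S1 reads c1=1 → after 2×micro: 1; S2 reads c0=1 → after 1×micro: 13/8 ⇒ (c0=2, c1=1, c2=13/8)
[Jacobi] macro 4: S0 reads c1=1 → after 1×micro: 2; S1 reads c1=1 → after 2×micro: 1; S2 reads c0=2 → after 1×micro: 45/16 ⇒ (c0=2, c1=1, c2=45/16)
[Jacobi] macro 5: S0 reads c1=1 → after 1×micro: 2; S1 reads c1=1 → after 2×micro: 1; S2 reads c0=2 → after 1×micro: 109/32 ⇒ (c0=2, c1=1, c2=109/32)
[Jacobi] macro 6: S0 reads c1=1 → after 1×micro: 2; S1 reads c1=1 → after 2×micro: 1; S2 reads c0=2 → after 1×micro: 237/64 ⇒ (c0=2, c1=1, c2=237/64)
[Jacobi] macro 7: S0 reads c1=1 → after 1×micro: 2; S1 reads c1=1 → after 2×micro: 1; S2 reads c0=2 → after 1×micro: 493/128 ⇒ (c0=2, c1=1, c2=493/128)
[Jacobi] macro 8: S0 reads c1=1 → after 1×micro: 2; S1 reads c1=1 → after 2×micro: 1; S2 reads c0=2 → after 1×micro: 1005/256 ⇒ (c0=2, c1=1, c2=1005/256)
[Jacobi] macro 9: S0 reads c1=1 → after 1×micro: 2; S1 reads c1=1 → after 2×micro: 1; S2 reads c0=2 → after 1×micro: 2029/512 ⇒ (c0=2, c1=1, c2=2029/512)
[Gauss-Seidel] macro 1: S0 reads c1=0 → after 1×micro: 0; S1 reads c1=0 → after 2×micro: 1; S2 reads c0=0 → after 1×micro: 1/2 ⇒ (c0=0, c1=1, c2=1/2)
[Gauss-Seidel] macro 2: S0 reads c1=1 → after 1×micro: 1; S1 reads c1=1 → after 2×micro: 1; S2 reads c0=1 → after 1×micro: 5/4 ⇒ (c0=1, c1=1, c2=5/4)
[Gauss-Seidel] macro 3: S0 reads c1=1 → after 1×micro: 2; S1 reads c1=1 → after 2×micro: 1; S2 reads c0=2 → after 1×micro: 21/8 ⇒ (c0=2, c1=1, c2=21/8)
[Gauss-Seidel] macro 4: S0 reads c1=1 → after 1×micro: 2; S1 reads c1=1 → after 2×micro: 1; S2 reads c0=2 → after 1×micro: 53/16 ⇒ (c0=2, c1=1, c2=53/16)
[Gauss-Seidel] macro 5: S0 reads c1=1 → after 1×micro: 2; S1 reads c1=1 → after 2×micro: 1; S2 reads c0=2 → after 1×micro: 117/32 ⇒ (c0=2, c1=1, c2=117/32)
[Gauss-Seidel] macro 6: S0 reads c1=1 → after 1×micro: 2; S1 reads c1=1 → after 2×micro: 1; S2 reads c0=2 → after 1×micro: 245/64 ⇒ (c0=2, c1=1, c2=245/64)
[Gauss-Seidel] macro 7: S0 reads c1=1 → after 1×micro: 2; S1 reads c1=1 → after 2×micro: 1; S2 reads c0=2 → after 1×micro: 501/128 ⇒ (c0=2, c1=1, c2=501/128)
[Gauss-Seidel] macro 8: S0 reads c1=1 → after 1×micro: 2; S1 reads c1=1 → after 2×micro: 1; S2 reads c0=2 → after 1×micro: 1013/256 ⇒ (c0=2, c1=1, c2=1013/256)
[Gauss-Seidel] macro 9: S0 reads c1=1 → after 1×micro: 2; S1 reads c1=1 → after 2×micro: 1; S2 reads c0=2 → after 1×micro: 2037/512 ⇒ (c0=2, c1=1, c2=2037/512)

first divergence at macro-step: 1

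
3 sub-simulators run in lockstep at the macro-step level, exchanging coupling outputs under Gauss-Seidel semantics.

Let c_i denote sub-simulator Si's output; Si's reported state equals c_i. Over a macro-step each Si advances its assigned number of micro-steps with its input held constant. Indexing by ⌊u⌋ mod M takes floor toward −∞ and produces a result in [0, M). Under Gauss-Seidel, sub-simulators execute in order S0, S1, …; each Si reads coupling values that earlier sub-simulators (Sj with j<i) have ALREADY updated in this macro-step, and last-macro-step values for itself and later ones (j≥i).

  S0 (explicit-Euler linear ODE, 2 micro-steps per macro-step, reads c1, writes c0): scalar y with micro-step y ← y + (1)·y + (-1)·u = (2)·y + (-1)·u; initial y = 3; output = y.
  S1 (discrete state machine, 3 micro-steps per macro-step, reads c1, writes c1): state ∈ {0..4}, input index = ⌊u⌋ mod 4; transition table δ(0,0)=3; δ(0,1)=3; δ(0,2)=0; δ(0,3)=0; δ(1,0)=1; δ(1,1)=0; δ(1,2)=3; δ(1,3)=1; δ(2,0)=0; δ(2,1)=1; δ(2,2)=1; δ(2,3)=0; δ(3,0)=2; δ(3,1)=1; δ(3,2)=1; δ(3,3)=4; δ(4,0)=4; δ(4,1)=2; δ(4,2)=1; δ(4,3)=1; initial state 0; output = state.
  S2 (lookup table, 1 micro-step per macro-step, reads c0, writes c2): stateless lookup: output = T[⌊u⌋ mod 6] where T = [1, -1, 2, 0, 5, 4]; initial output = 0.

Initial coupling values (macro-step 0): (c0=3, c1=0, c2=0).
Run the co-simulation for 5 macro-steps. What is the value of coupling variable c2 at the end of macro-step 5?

macro 1: S0 reads c1=0 → after 2×micro: 12; S1 reads c1=0 → after 3×micro: 0; S2 reads c0=12 → after 1×micro: 1 ⇒ (c0=12, c1=0, c2=1)
macro 2: S0 reads c1=0 → after 2×micro: 48; S1 reads c1=0 → after 3×micro: 0; S2 reads c0=48 → after 1×micro: 1 ⇒ (c0=48, c1=0, c2=1)
macro 3: S0 reads c1=0 → after 2×micro: 192; S1 reads c1=0 → after 3×micro: 0; S2 reads c0=192 → after 1×micro: 1 ⇒ (c0=192, c1=0, c2=1)
macro 4: S0 reads c1=0 → after 2×micro: 768; S1 reads c1=0 → after 3×micro: 0; S2 reads c0=768 → after 1×micro: 1 ⇒ (c0=768, c1=0, c2=1)
macro 5: S0 reads c1=0 → after 2×micro: 3072; S1 reads c1=0 → after 3×micro: 0; S2 reads c0=3072 → after 1×micro: 1 ⇒ (c0=3072, c1=0, c2=1)

c2 at macro-step 5 = 1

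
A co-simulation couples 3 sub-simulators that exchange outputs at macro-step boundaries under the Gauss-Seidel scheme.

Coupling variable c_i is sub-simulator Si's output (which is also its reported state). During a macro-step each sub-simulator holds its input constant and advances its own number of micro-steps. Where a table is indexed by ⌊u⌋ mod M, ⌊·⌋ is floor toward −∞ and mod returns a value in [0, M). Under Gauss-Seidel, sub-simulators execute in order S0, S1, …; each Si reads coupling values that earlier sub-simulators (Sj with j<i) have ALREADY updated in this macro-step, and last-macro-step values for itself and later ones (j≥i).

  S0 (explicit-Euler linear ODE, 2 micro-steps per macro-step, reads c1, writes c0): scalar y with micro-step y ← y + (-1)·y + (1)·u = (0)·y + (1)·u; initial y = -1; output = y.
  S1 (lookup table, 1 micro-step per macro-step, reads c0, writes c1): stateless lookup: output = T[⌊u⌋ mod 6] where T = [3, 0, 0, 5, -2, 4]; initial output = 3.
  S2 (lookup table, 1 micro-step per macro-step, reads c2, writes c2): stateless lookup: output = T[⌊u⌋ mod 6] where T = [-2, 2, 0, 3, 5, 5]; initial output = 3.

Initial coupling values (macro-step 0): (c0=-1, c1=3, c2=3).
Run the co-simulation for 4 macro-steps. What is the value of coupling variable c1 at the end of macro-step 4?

c1 at macro-step 4 = -2

macro 1: S0 reads c1=3 → after 2×micro: 3; S1 reads c0=3 → after 1×micro: 5; S2 reads c2=3 → after 1×micro: 3 ⇒ (c0=3, c1=5, c2=3)
macro 2: S0 reads c1=5 → after 2×micro: 5; S1 reads c0=5 → after 1×micro: 4; S2 reads c2=3 → after 1×micro: 3 ⇒ (c0=5, c1=4, c2=3)
macro 3: S0 reads c1=4 → after 2×micro: 4; S1 reads c0=4 → after 1×micro: -2; S2 reads c2=3 → after 1×micro: 3 ⇒ (c0=4, c1=-2, c2=3)
macro 4: S0 reads c1=-2 → after 2×micro: -2; S1 reads c0=-2 → after 1×micro: -2; S2 reads c2=3 → after 1×micro: 3 ⇒ (c0=-2, c1=-2, c2=3)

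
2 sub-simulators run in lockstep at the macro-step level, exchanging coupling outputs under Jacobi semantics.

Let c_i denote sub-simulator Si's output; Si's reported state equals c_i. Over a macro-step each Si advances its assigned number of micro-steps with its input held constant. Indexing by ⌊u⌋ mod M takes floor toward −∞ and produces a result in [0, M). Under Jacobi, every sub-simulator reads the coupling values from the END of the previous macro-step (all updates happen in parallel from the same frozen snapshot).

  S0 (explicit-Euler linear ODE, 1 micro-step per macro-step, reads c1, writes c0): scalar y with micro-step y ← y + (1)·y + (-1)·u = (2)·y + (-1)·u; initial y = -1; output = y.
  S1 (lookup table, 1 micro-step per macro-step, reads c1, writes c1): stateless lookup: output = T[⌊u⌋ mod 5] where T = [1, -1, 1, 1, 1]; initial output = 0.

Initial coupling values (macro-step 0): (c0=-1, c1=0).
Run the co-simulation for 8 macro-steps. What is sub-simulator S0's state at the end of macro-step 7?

macro 1: S0 reads c1=0 → after 1×micro: -2; S1 reads c1=0 → after 1×micro: 1 ⇒ (c0=-2, c1=1)
macro 2: S0 reads c1=1 → after 1×micro: -5; S1 reads c1=1 → after 1×micro: -1 ⇒ (c0=-5, c1=-1)
macro 3: S0 reads c1=-1 → after 1×micro: -9; S1 reads c1=-1 → after 1×micro: 1 ⇒ (c0=-9, c1=1)
macro 4: S0 reads c1=1 → after 1×micro: -19; S1 reads c1=1 → after 1×micro: -1 ⇒ (c0=-19, c1=-1)
macro 5: S0 reads c1=-1 → after 1×micro: -37; S1 reads c1=-1 → after 1×micro: 1 ⇒ (c0=-37, c1=1)
macro 6: S0 reads c1=1 → after 1×micro: -75; S1 reads c1=1 → after 1×micro: -1 ⇒ (c0=-75, c1=-1)
macro 7: S0 reads c1=-1 → after 1×micro: -149; S1 reads c1=-1 → after 1×micro: 1 ⇒ (c0=-149, c1=1)
macro 8: S0 reads c1=1 → after 1×micro: -299; S1 reads c1=1 → after 1×micro: -1 ⇒ (c0=-299, c1=-1)

S0 state at macro-step 7 = -149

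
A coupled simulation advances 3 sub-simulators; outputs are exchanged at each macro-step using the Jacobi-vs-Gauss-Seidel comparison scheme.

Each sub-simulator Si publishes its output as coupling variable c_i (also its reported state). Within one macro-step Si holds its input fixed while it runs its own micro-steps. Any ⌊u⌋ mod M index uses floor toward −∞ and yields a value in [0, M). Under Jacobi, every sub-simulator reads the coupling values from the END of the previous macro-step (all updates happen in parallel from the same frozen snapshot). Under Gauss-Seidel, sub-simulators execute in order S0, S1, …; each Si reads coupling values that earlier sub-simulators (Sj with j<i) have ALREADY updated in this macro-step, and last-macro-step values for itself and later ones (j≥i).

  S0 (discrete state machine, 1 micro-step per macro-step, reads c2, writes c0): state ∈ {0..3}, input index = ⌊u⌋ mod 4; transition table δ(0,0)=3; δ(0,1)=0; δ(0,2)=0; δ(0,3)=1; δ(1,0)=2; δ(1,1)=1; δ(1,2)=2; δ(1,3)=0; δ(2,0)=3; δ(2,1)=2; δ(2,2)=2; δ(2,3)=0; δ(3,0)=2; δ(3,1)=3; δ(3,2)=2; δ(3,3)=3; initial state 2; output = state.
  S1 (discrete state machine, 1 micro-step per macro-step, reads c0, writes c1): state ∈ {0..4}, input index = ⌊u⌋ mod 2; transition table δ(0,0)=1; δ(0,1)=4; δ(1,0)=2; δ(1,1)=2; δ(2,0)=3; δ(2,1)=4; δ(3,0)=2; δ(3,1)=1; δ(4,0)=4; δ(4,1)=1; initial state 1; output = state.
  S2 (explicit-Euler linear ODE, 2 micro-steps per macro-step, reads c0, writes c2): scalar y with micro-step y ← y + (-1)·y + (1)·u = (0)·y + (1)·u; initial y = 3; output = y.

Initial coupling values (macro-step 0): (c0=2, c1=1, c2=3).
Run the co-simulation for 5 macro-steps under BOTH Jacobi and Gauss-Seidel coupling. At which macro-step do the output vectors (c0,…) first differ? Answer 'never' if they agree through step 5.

first divergence at macro-step: 1

[Jacobi] macro 1: S0 reads c2=3 → after 1×micro: 0; S1 reads c0=2 → after 1×micro: 2; S2 reads c0=2 → after 2×micro: 2 ⇒ (c0=0, c1=2, c2=2)
[Jacobi] macro 2: S0 reads c2=2 → after 1×micro: 0; S1 reads c0=0 → after 1×micro: 3; S2 reads c0=0 → after 2×micro: 0 ⇒ (c0=0, c1=3, c2=0)
[Jacobi] macro 3: S0 reads c2=0 → after 1×micro: 3; S1 reads c0=0 → after 1×micro: 2; S2 reads c0=0 → after 2×micro: 0 ⇒ (c0=3, c1=2, c2=0)
[Jacobi] macro 4: S0 reads c2=0 → after 1×micro: 2; S1 reads c0=3 → after 1×micro: 4; S2 reads c0=3 → after 2×micro: 3 ⇒ (c0=2, c1=4, c2=3)
[Jacobi] macro 5: S0 reads c2=3 → after 1×micro: 0; S1 reads c0=2 → after 1×micro: 4; S2 reads c0=2 → after 2×micro: 2 ⇒ (c0=0, c1=4, c2=2)
[Gauss-Seidel] macro 1: S0 reads c2=3 → after 1×micro: 0; S1 reads c0=0 → after 1×micro: 2; S2 reads c0=0 → after 2×micro: 0 ⇒ (c0=0, c1=2, c2=0)
[Gauss-Seidel] macro 2: S0 reads c2=0 → after 1×micro: 3; S1 reads c0=3 → after 1×micro: 4; S2 reads c0=3 → after 2×micro: 3 ⇒ (c0=3, c1=4, c2=3)
[Gauss-Seidel] macro 3: S0 reads c2=3 → after 1×micro: 3; S1 reads c0=3 → after 1×micro: 1; S2 reads c0=3 → after 2×micro: 3 ⇒ (c0=3, c1=1, c2=3)
[Gauss-Seidel] macro 4: S0 reads c2=3 → after 1×micro: 3; S1 reads c0=3 → after 1×micro: 2; S2 reads c0=3 → after 2×micro: 3 ⇒ (c0=3, c1=2, c2=3)
[Gauss-Seidel] macro 5: S0 reads c2=3 → after 1×micro: 3; S1 reads c0=3 → after 1×micro: 4; S2 reads c0=3 → after 2×micro: 3 ⇒ (c0=3, c1=4, c2=3)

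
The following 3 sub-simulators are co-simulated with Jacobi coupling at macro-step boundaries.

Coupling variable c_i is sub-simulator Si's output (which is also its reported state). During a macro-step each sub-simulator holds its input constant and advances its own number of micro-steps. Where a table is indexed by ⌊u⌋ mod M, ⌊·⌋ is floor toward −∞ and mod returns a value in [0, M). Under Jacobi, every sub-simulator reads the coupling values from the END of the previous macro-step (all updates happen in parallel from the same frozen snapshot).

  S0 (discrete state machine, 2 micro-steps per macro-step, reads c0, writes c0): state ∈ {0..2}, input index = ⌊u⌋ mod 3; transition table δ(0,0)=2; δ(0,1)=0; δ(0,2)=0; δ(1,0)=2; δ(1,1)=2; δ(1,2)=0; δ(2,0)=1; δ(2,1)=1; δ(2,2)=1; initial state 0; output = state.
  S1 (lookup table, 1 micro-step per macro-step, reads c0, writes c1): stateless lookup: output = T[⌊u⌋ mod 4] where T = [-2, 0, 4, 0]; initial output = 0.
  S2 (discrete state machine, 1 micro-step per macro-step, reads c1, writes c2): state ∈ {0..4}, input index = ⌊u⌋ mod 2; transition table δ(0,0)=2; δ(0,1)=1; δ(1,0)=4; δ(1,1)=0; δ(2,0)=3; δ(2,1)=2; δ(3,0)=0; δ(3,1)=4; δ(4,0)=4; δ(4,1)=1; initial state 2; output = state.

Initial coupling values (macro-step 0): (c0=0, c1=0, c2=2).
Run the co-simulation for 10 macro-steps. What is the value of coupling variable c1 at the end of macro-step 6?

macro 1: S0 reads c0=0 → after 2×micro: 1; S1 reads c0=0 → after 1×micro: -2; S2 reads c1=0 → after 1×micro: 3 ⇒ (c0=1, c1=-2, c2=3)
macro 2: S0 reads c0=1 → after 2×micro: 1; S1 reads c0=1 → after 1×micro: 0; S2 reads c1=-2 → after 1×micro: 0 ⇒ (c0=1, c1=0, c2=0)
macro 3: S0 reads c0=1 → after 2×micro: 1; S1 reads c0=1 → after 1×micro: 0; S2 reads c1=0 → after 1×micro: 2 ⇒ (c0=1, c1=0, c2=2)
macro 4: S0 reads c0=1 → after 2×micro: 1; S1 reads c0=1 → after 1×micro: 0; S2 reads c1=0 → after 1×micro: 3 ⇒ (c0=1, c1=0, c2=3)
macro 5: S0 reads c0=1 → after 2×micro: 1; S1 reads c0=1 → after 1×micro: 0; S2 reads c1=0 → after 1×micro: 0 ⇒ (c0=1, c1=0, c2=0)
macro 6: S0 reads c0=1 → after 2×micro: 1; S1 reads c0=1 → after 1×micro: 0; S2 reads c1=0 → after 1×micro: 2 ⇒ (c0=1, c1=0, c2=2)
macro 7: S0 reads c0=1 → after 2×micro: 1; S1 reads c0=1 → after 1×micro: 0; S2 reads c1=0 → after 1×micro: 3 ⇒ (c0=1, c1=0, c2=3)
macro 8: S0 reads c0=1 → after 2×micro: 1; S1 reads c0=1 → after 1×micro: 0; S2 reads c1=0 → after 1×micro: 0 ⇒ (c0=1, c1=0, c2=0)
macro 9: S0 reads c0=1 → after 2×micro: 1; S1 reads c0=1 → after 1×micro: 0; S2 reads c1=0 → after 1×micro: 2 ⇒ (c0=1, c1=0, c2=2)
macro 10: S0 reads c0=1 → after 2×micro: 1; S1 reads c0=1 → after 1×micro: 0; S2 reads c1=0 → after 1×micro: 3 ⇒ (c0=1, c1=0, c2=3)

c1 at macro-step 6 = 0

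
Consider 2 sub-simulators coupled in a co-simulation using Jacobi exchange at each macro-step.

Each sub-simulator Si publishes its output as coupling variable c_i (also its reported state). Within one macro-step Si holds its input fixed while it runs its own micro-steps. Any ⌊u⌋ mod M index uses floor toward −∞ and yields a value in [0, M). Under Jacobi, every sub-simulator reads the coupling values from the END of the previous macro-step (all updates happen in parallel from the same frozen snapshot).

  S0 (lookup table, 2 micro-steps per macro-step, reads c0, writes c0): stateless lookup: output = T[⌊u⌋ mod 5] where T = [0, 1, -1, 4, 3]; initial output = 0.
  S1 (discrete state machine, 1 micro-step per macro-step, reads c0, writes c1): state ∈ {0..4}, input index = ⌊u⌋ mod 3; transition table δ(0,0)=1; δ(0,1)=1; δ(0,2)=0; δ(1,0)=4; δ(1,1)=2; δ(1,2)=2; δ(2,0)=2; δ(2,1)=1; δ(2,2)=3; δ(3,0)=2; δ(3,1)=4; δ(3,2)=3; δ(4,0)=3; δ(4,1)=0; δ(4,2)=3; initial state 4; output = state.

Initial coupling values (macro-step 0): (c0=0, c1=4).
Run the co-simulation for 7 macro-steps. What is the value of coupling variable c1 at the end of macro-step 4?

macro 1: S0 reads c0=0 → after 2×micro: 0; S1 reads c0=0 → after 1×micro: 3 ⇒ (c0=0, c1=3)
macro 2: S0 reads c0=0 → after 2×micro: 0; S1 reads c0=0 → after 1×micro: 2 ⇒ (c0=0, c1=2)
macro 3: S0 reads c0=0 → after 2×micro: 0; S1 reads c0=0 → after 1×micro: 2 ⇒ (c0=0, c1=2)
macro 4: S0 reads c0=0 → after 2×micro: 0; S1 reads c0=0 → after 1×micro: 2 ⇒ (c0=0, c1=2)
macro 5: S0 reads c0=0 → after 2×micro: 0; S1 reads c0=0 → after 1×micro: 2 ⇒ (c0=0, c1=2)
macro 6: S0 reads c0=0 → after 2×micro: 0; S1 reads c0=0 → after 1×micro: 2 ⇒ (c0=0, c1=2)
macro 7: S0 reads c0=0 → after 2×micro: 0; S1 reads c0=0 → after 1×micro: 2 ⇒ (c0=0, c1=2)

c1 at macro-step 4 = 2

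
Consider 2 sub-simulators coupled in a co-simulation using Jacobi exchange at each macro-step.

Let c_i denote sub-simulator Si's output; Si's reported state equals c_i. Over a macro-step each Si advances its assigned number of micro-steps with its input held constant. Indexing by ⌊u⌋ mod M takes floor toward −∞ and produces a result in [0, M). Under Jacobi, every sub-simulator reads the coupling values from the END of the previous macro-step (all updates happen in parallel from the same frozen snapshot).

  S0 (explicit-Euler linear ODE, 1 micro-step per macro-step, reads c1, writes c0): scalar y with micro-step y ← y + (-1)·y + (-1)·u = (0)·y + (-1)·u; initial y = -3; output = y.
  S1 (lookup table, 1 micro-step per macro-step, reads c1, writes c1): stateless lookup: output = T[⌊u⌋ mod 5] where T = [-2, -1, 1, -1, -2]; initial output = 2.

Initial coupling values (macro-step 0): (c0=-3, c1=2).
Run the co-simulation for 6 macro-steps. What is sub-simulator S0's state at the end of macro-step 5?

S0 state at macro-step 5 = 1

macro 1: S0 reads c1=2 → after 1×micro: -2; S1 reads c1=2 → after 1×micro: 1 ⇒ (c0=-2, c1=1)
macro 2: S0 reads c1=1 → after 1×micro: -1; S1 reads c1=1 → after 1×micro: -1 ⇒ (c0=-1, c1=-1)
macro 3: S0 reads c1=-1 → after 1×micro: 1; S1 reads c1=-1 → after 1×micro: -2 ⇒ (c0=1, c1=-2)
macro 4: S0 reads c1=-2 → after 1×micro: 2; S1 reads c1=-2 → after 1×micro: -1 ⇒ (c0=2, c1=-1)
macro 5: S0 reads c1=-1 → after 1×micro: 1; S1 reads c1=-1 → after 1×micro: -2 ⇒ (c0=1, c1=-2)
macro 6: S0 reads c1=-2 → after 1×micro: 2; S1 reads c1=-2 → after 1×micro: -1 ⇒ (c0=2, c1=-1)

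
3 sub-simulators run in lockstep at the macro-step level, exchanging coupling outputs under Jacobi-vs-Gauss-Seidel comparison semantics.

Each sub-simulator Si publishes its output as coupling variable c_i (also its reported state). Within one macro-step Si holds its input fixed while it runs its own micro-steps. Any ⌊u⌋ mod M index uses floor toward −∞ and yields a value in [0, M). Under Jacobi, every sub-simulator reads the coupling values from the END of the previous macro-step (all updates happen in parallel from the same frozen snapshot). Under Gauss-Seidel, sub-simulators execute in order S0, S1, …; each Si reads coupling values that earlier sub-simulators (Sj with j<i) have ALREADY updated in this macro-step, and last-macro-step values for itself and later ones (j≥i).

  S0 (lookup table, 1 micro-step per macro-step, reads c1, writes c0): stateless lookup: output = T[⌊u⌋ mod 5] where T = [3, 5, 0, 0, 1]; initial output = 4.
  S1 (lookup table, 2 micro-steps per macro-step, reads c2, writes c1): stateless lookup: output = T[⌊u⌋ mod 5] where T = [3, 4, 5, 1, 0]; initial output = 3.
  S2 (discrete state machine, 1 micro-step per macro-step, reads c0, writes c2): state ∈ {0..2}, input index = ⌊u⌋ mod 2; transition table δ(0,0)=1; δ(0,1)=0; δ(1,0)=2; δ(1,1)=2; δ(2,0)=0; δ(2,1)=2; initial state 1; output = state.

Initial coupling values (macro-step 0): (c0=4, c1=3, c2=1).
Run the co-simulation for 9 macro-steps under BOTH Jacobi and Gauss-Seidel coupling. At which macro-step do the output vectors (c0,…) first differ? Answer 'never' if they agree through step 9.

[Jacobi] macro 1: S0 reads c1=3 → after 1×micro: 0; S1 reads c2=1 → after 2×micro: 4; S2 reads c0=4 → after 1×micro: 2 ⇒ (c0=0, c1=4, c2=2)
[Jacobi] macro 2: S0 reads c1=4 → after 1×micro: 1; S1 reads c2=2 → after 2×micro: 5; S2 reads c0=0 → after 1×micro: 0 ⇒ (c0=1, c1=5, c2=0)
[Jacobi] macro 3: S0 reads c1=5 → after 1×micro: 3; S1 reads c2=0 → after 2×micro: 3; S2 reads c0=1 → after 1×micro: 0 ⇒ (c0=3, c1=3, c2=0)
[Jacobi] macro 4: S0 reads c1=3 → after 1×micro: 0; S1 reads c2=0 → after 2×micro: 3; S2 reads c0=3 → after 1×micro: 0 ⇒ (c0=0, c1=3, c2=0)
[Jacobi] macro 5: S0 reads c1=3 → after 1×micro: 0; S1 reads c2=0 → after 2×micro: 3; S2 reads c0=0 → after 1×micro: 1 ⇒ (c0=0, c1=3, c2=1)
[Jacobi] macro 6: S0 reads c1=3 → after 1×micro: 0; S1 reads c2=1 → after 2×micro: 4; S2 reads c0=0 → after 1×micro: 2 ⇒ (c0=0, c1=4, c2=2)
[Jacobi] macro 7: S0 reads c1=4 → after 1×micro: 1; S1 reads c2=2 → after 2×micro: 5; S2 reads c0=0 → after 1×micro: 0 ⇒ (c0=1, c1=5, c2=0)
[Jacobi] macro 8: S0 reads c1=5 → after 1×micro: 3; S1 reads c2=0 → after 2×micro: 3; S2 reads c0=1 → after 1×micro: 0 ⇒ (c0=3, c1=3, c2=0)
[Jacobi] macro 9: S0 reads c1=3 → after 1×micro: 0; S1 reads c2=0 → after 2×micro: 3; S2 reads c0=3 → after 1×micro: 0 ⇒ (c0=0, c1=3, c2=0)
[Gauss-Seidel] macro 1: S0 reads c1=3 → after 1×micro: 0; S1 reads c2=1 → after 2×micro: 4; S2 reads c0=0 → after 1×micro: 2 ⇒ (c0=0, c1=4, c2=2)
[Gauss-Seidel] macro 2: S0 reads c1=4 → after 1×micro: 1; S1 reads c2=2 → after 2×micro: 5; S2 reads c0=1 → after 1×micro: 2 ⇒ (c0=1, c1=5, c2=2)
[Gauss-Seidel] macro 3: S0 reads c1=5 → after 1×micro: 3; S1 reads c2=2 → after 2×micro: 5; S2 reads c0=3 → after 1×micro: 2 ⇒ (c0=3, c1=5, c2=2)
[Gauss-Seidel] macro 4: S0 reads c1=5 → after 1×micro: 3; S1 reads c2=2 → after 2×micro: 5; S2 reads c0=3 → after 1×micro: 2 ⇒ (c0=3, c1=5, c2=2)
[Gauss-Seidel] macro 5: S0 reads c1=5 → after 1×micro: 3; S1 reads c2=2 → after 2×micro: 5; S2 reads c0=3 → after 1×micro: 2 ⇒ (c0=3, c1=5, c2=2)
[Gauss-Seidel] macro 6: S0 reads c1=5 → after 1×micro: 3; S1 reads c2=2 → after 2×micro: 5; S2 reads c0=3 → after 1×micro: 2 ⇒ (c0=3, c1=5, c2=2)
[Gauss-Seidel] macro 7: S0 reads c1=5 → after 1×micro: 3; S1 reads c2=2 → after 2×micro: 5; S2 reads c0=3 → after 1×micro: 2 ⇒ (c0=3, c1=5, c2=2)
[Gauss-Seidel] macro 8: S0 reads c1=5 → after 1×micro: 3; S1 reads c2=2 → after 2×micro: 5; S2 reads c0=3 → after 1×micro: 2 ⇒ (c0=3, c1=5, c2=2)
[Gauss-Seidel] macro 9: S0 reads c1=5 → after 1×micro: 3; S1 reads c2=2 → after 2×micro: 5; S2 reads c0=3 → after 1×micro: 2 ⇒ (c0=3, c1=5, c2=2)

first divergence at macro-step: 2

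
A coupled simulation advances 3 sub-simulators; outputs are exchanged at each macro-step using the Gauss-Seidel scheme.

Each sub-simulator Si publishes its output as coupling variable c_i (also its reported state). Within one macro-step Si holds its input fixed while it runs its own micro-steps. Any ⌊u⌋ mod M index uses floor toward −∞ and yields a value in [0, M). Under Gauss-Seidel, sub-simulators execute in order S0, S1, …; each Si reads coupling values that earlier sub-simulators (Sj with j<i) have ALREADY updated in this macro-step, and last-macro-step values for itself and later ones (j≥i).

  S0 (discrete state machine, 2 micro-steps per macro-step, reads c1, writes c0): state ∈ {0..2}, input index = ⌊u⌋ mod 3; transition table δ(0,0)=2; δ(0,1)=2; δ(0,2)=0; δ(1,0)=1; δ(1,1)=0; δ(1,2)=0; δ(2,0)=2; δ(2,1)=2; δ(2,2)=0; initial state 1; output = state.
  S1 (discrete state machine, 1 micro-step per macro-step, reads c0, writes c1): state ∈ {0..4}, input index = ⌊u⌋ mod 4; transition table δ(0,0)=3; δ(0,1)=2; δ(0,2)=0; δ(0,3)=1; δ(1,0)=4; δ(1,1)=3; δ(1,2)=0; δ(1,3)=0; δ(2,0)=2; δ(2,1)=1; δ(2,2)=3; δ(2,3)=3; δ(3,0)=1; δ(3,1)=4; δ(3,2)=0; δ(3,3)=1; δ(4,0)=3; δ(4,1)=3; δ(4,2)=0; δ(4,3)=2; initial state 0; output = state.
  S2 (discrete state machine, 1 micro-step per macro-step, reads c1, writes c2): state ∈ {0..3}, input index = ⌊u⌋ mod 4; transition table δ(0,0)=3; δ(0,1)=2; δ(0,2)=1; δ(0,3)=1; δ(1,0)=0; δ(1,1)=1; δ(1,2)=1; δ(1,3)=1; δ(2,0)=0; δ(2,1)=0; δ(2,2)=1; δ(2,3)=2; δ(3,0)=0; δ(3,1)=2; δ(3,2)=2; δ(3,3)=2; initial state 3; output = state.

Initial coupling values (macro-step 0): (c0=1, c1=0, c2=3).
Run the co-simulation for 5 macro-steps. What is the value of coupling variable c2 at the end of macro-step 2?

macro 1: S0 reads c1=0 → after 2×micro: 1; S1 reads c0=1 → after 1×micro: 2; S2 reads c1=2 → after 1×micro: 2 ⇒ (c0=1, c1=2, c2=2)
macro 2: S0 reads c1=2 → after 2×micro: 0; S1 reads c0=0 → after 1×micro: 2; S2 reads c1=2 → after 1×micro: 1 ⇒ (c0=0, c1=2, c2=1)
macro 3: S0 reads c1=2 → after 2×micro: 0; S1 reads c0=0 → after 1×micro: 2; S2 reads c1=2 → after 1×micro: 1 ⇒ (c0=0, c1=2, c2=1)
macro 4: S0 reads c1=2 → after 2×micro: 0; S1 reads c0=0 → after 1×micro: 2; S2 reads c1=2 → after 1×micro: 1 ⇒ (c0=0, c1=2, c2=1)
macro 5: S0 reads c1=2 → after 2×micro: 0; S1 reads c0=0 → after 1×micro: 2; S2 reads c1=2 → after 1×micro: 1 ⇒ (c0=0, c1=2, c2=1)

c2 at macro-step 2 = 1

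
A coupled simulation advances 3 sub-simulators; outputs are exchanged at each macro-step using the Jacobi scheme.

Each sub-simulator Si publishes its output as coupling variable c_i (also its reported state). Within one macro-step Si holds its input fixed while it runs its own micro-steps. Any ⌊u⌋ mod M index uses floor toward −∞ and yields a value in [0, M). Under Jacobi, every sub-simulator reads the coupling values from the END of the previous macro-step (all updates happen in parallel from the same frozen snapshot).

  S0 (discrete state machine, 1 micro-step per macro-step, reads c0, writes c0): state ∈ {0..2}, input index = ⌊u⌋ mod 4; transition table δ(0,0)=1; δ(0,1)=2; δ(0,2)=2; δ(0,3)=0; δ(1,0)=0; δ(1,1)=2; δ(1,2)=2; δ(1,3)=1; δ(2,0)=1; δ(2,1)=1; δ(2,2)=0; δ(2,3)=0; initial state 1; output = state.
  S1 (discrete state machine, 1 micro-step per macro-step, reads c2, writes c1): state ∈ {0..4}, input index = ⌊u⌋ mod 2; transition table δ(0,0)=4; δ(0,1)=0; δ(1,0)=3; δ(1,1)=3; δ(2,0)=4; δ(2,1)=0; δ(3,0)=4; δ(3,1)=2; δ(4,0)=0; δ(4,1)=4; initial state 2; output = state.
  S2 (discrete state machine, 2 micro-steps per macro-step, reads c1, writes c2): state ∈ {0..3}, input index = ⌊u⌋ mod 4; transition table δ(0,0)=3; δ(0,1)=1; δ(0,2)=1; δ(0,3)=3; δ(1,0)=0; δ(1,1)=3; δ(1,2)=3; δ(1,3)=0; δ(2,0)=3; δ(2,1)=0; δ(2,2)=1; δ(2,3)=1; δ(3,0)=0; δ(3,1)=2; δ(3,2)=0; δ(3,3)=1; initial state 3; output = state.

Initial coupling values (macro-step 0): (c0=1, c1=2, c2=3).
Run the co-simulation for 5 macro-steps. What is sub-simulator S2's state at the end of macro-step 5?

S2 state at macro-step 5 = 3

macro 1: S0 reads c0=1 → after 1×micro: 2; S1 reads c2=3 → after 1×micro: 0; S2 reads c1=2 → after 2×micro: 1 ⇒ (c0=2, c1=0, c2=1)
macro 2: S0 reads c0=2 → after 1×micro: 0; S1 reads c2=1 → after 1×micro: 0; S2 reads c1=0 → after 2×micro: 3 ⇒ (c0=0, c1=0, c2=3)
macro 3: S0 reads c0=0 → after 1×micro: 1; S1 reads c2=3 → after 1×micro: 0; S2 reads c1=0 → after 2×micro: 3 ⇒ (c0=1, c1=0, c2=3)
macro 4: S0 reads c0=1 → after 1×micro: 2; S1 reads c2=3 → after 1×micro: 0; S2 reads c1=0 → after 2×micro: 3 ⇒ (c0=2, c1=0, c2=3)
macro 5: S0 reads c0=2 → after 1×micro: 0; S1 reads c2=3 → after 1×micro: 0; S2 reads c1=0 → after 2×micro: 3 ⇒ (c0=0, c1=0, c2=3)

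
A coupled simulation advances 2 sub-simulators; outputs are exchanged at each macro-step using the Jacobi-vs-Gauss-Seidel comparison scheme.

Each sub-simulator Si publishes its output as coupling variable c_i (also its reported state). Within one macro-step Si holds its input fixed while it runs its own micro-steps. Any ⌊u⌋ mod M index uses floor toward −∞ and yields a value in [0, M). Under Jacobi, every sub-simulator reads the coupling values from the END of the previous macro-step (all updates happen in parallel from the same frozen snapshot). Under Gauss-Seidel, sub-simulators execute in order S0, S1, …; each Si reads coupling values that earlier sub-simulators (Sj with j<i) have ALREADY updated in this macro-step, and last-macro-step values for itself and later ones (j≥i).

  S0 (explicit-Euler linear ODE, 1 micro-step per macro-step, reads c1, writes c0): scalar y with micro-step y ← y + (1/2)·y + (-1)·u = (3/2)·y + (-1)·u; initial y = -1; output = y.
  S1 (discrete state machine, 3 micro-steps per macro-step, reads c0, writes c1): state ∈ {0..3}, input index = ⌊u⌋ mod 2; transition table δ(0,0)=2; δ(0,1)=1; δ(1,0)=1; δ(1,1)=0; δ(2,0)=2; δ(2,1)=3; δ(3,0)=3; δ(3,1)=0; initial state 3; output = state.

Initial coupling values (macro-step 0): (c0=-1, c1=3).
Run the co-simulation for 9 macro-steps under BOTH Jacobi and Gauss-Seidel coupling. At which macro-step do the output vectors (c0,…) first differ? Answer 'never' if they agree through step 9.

[Jacobi] macro 1: S0 reads c1=3 → after 1×micro: -9/2; S1 reads c0=-1 → after 3×micro: 0 ⇒ (c0=-9/2, c1=0)
[Jacobi] macro 2: S0 reads c1=0 → after 1×micro: -27/4; S1 reads c0=-9/2 → after 3×micro: 1 ⇒ (c0=-27/4, c1=1)
[Jacobi] macro 3: S0 reads c1=1 → after 1×micro: -89/8; S1 reads c0=-27/4 → after 3×micro: 0 ⇒ (c0=-89/8, c1=0)
[Jacobi] macro 4: S0 reads c1=0 → after 1×micro: -267/16; S1 reads c0=-89/8 → after 3×micro: 2 ⇒ (c0=-267/16, c1=2)
[Jacobi] macro 5: S0 reads c1=2 → after 1×micro: -865/32; S1 reads c0=-267/16 → after 3×micro: 1 ⇒ (c0=-865/32, c1=1)
[Jacobi] macro 6: S0 reads c1=1 → after 1×micro: -2659/64; S1 reads c0=-865/32 → after 3×micro: 1 ⇒ (c0=-2659/64, c1=1)
[Jacobi] macro 7: S0 reads c1=1 → after 1×micro: -8105/128; S1 reads c0=-2659/64 → after 3×micro: 1 ⇒ (c0=-8105/128, c1=1)
[Jacobi] macro 8: S0 reads c1=1 → after 1×micro: -24571/256; S1 reads c0=-8105/128 → after 3×micro: 1 ⇒ (c0=-24571/256, c1=1)
[Jacobi] macro 9: S0 reads c1=1 → after 1×micro: -74225/512; S1 reads c0=-24571/256 → after 3×micro: 1 ⇒ (c0=-74225/512, c1=1)
[Gauss-Seidel] macro 1: S0 reads c1=3 → after 1×micro: -9/2; S1 reads c0=-9/2 → after 3×micro: 0 ⇒ (c0=-9/2, c1=0)
[Gauss-Seidel] macro 2: S0 reads c1=0 → after 1×micro: -27/4; S1 reads c0=-27/4 → after 3×micro: 1 ⇒ (c0=-27/4, c1=1)
[Gauss-Seidel] macro 3: S0 reads c1=1 → after 1×micro: -89/8; S1 reads c0=-89/8 → after 3×micro: 1 ⇒ (c0=-89/8, c1=1)
[Gauss-Seidel] macro 4: S0 reads c1=1 → after 1×micro: -283/16; S1 reads c0=-283/16 → after 3×micro: 1 ⇒ (c0=-283/16, c1=1)
[Gauss-Seidel] macro 5: S0 reads c1=1 → after 1×micro: -881/32; S1 reads c0=-881/32 → after 3×micro: 1 ⇒ (c0=-881/32, c1=1)
[Gauss-Seidel] macro 6: S0 reads c1=1 → after 1×micro: -2707/64; S1 reads c0=-2707/64 → after 3×micro: 0 ⇒ (c0=-2707/64, c1=0)
[Gauss-Seidel] macro 7: S0 reads c1=0 → after 1×micro: -8121/128; S1 reads c0=-8121/128 → after 3×micro: 2 ⇒ (c0=-8121/128, c1=2)
[Gauss-Seidel] macro 8: S0 reads c1=2 → after 1×micro: -24875/256; S1 reads c0=-24875/256 → after 3×micro: 2 ⇒ (c0=-24875/256, c1=2)
[Gauss-Seidel] macro 9: S0 reads c1=2 → after 1×micro: -75649/512; S1 reads c0=-75649/512 → after 3×micro: 2 ⇒ (c0=-75649/512, c1=2)

first divergence at macro-step: 3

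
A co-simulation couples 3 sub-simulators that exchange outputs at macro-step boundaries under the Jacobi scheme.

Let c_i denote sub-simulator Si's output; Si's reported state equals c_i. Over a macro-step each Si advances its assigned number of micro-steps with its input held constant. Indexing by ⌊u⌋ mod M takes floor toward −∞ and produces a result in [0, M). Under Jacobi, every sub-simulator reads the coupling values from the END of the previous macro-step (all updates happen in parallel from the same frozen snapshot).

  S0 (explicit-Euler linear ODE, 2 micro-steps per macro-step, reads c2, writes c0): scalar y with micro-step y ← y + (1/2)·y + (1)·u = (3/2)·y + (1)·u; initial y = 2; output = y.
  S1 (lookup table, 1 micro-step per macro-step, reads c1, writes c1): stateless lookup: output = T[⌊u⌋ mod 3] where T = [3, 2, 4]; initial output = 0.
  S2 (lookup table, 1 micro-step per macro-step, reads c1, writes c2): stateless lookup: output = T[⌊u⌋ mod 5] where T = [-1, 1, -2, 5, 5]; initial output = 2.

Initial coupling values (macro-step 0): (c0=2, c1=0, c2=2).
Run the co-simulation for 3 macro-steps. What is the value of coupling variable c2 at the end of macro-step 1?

macro 1: S0 reads c2=2 → after 2×micro: 19/2; S1 reads c1=0 → after 1×micro: 3; S2 reads c1=0 → after 1×micro: -1 ⇒ (c0=19/2, c1=3, c2=-1)
macro 2: S0 reads c2=-1 → after 2×micro: 151/8; S1 reads c1=3 → after 1×micro: 3; S2 reads c1=3 → after 1×micro: 5 ⇒ (c0=151/8, c1=3, c2=5)
macro 3: S0 reads c2=5 → after 2×micro: 1759/32; S1 reads c1=3 → after 1×micro: 3; S2 reads c1=3 → after 1×micro: 5 ⇒ (c0=1759/32, c1=3, c2=5)

c2 at macro-step 1 = -1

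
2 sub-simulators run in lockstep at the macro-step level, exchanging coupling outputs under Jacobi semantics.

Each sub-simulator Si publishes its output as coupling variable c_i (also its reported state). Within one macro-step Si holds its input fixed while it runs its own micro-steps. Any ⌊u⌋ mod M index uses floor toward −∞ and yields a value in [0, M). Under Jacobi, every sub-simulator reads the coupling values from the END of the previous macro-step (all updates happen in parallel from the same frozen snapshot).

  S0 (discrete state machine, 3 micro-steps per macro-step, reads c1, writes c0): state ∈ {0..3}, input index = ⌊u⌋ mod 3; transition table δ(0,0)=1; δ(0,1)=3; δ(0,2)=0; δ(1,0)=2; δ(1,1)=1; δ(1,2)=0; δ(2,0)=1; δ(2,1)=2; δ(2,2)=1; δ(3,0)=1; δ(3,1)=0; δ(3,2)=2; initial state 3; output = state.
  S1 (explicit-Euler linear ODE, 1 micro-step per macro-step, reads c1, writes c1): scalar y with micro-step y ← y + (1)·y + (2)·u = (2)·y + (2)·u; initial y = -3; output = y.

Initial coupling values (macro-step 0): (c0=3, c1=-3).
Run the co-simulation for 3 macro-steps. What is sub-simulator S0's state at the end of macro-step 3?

S0 state at macro-step 3 = 1

macro 1: S0 reads c1=-3 → after 3×micro: 1; S1 reads c1=-3 → after 1×micro: -12 ⇒ (c0=1, c1=-12)
macro 2: S0 reads c1=-12 → after 3×micro: 2; S1 reads c1=-12 → after 1×micro: -48 ⇒ (c0=2, c1=-48)
macro 3: S0 reads c1=-48 → after 3×micro: 1; S1 reads c1=-48 → after 1×micro: -192 ⇒ (c0=1, c1=-192)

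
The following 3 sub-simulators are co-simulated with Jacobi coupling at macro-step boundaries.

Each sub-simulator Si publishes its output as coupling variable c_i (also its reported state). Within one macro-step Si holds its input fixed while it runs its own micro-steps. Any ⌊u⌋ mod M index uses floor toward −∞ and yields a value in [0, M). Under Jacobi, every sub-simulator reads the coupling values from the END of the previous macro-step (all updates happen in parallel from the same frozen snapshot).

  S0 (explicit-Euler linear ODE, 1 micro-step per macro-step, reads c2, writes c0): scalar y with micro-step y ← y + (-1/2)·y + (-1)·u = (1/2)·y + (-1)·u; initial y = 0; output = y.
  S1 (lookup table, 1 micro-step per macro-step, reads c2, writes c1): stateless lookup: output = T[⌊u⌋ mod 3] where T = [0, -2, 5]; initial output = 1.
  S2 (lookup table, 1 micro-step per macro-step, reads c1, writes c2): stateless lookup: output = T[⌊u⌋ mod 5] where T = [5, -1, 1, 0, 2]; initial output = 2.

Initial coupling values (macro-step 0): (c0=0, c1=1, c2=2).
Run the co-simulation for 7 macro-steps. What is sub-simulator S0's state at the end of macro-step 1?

S0 state at macro-step 1 = -2

macro 1: S0 reads c2=2 → after 1×micro: -2; S1 reads c2=2 → after 1×micro: 5; S2 reads c1=1 → after 1×micro: -1 ⇒ (c0=-2, c1=5, c2=-1)
macro 2: S0 reads c2=-1 → after 1×micro: 0; S1 reads c2=-1 → after 1×micro: 5; S2 reads c1=5 → after 1×micro: 5 ⇒ (c0=0, c1=5, c2=5)
macro 3: S0 reads c2=5 → after 1×micro: -5; S1 reads c2=5 → after 1×micro: 5; S2 reads c1=5 → after 1×micro: 5 ⇒ (c0=-5, c1=5, c2=5)
macro 4: S0 reads c2=5 → after 1×micro: -15/2; S1 reads c2=5 → after 1×micro: 5; S2 reads c1=5 → after 1×micro: 5 ⇒ (c0=-15/2, c1=5, c2=5)
macro 5: S0 reads c2=5 → after 1×micro: -35/4; S1 reads c2=5 → after 1×micro: 5; S2 reads c1=5 → after 1×micro: 5 ⇒ (c0=-35/4, c1=5, c2=5)
macro 6: S0 reads c2=5 → after 1×micro: -75/8; S1 reads c2=5 → after 1×micro: 5; S2 reads c1=5 → after 1×micro: 5 ⇒ (c0=-75/8, c1=5, c2=5)
macro 7: S0 reads c2=5 → after 1×micro: -155/16; S1 reads c2=5 → after 1×micro: 5; S2 reads c1=5 → after 1×micro: 5 ⇒ (c0=-155/16, c1=5, c2=5)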